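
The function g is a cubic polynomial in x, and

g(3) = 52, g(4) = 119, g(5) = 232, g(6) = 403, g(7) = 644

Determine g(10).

Write g(x) = ax³ + bx² + cx + d; the 5 given values yield a linear system in the 4 coefficients.
Solving, g(x) = 2x³ - x² + 7.
Then g(10) = 1907.

1907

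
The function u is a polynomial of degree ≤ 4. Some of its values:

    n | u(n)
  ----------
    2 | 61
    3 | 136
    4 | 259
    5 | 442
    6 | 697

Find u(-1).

First differences: 75, 123, 183, 255. Second differences: 48, 60, 72. Third differences: 12, 12.
Level-3 differences are constant, so u has degree 3.
Fitting a degree-3 polynomial gives u(n) = 2n³ + 6n² + 7n + 7.
Then u(-1) = 4.

4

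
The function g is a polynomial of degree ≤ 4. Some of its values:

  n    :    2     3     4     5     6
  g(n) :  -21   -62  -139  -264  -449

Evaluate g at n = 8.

-1047

First differences: -41, -77, -125, -185. Second differences: -36, -48, -60. Third differences: -12, -12.
Level-3 differences are constant, so g has degree 3.
Fitting a degree-3 polynomial gives g(n) = -2n³ - 3n + 1.
Then g(8) = -1047.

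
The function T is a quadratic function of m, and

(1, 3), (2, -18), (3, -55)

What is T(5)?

-177

Write T(m) = am² + bm + c; the 3 given values yield a linear system in the 3 coefficients.
Solving, T(m) = -8m² + 3m + 8.
Then T(5) = -177.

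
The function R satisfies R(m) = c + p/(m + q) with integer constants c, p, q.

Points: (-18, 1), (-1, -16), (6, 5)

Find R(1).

20

(R(m) − c)(m + q) = p for each data point; the three points give a linear system in c and q, then p follows.
Solving: c = 2, q = 0, p = 18, so R(m) = 2 + 18/(m + 0).
Then R(1) = 2 + 18/1 = 20.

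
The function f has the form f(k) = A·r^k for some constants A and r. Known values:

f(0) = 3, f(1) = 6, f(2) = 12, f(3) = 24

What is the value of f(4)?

48

Consecutive ratio: 6/3 = 2, and 12/6 = 2, so r = 2.
Then A·2^0 = 3 gives A = 3, and f(k) = 3·2^k.
f(4) = 3·2^4 = 48.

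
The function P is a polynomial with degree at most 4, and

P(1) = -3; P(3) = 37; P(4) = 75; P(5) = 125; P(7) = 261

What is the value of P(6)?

Write P(n) = an^4 + bn³ + cn² + dn + e; the 5 given values yield a linear system in the 5 coefficients.
Solving, the top 2 coefficients vanish, and P(n) = 6n² - 4n - 5.
Then P(6) = 187.

187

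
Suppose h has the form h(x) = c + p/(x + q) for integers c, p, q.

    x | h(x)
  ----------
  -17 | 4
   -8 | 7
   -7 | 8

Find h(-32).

3

(h(x) − c)(x + q) = p for each data point; the three points give a linear system in c and q, then p follows.
Solving: c = 2, q = 2, p = -30, so h(x) = 2 − 30/(x + 2).
Then h(-32) = 2 − 30/(-30) = 3.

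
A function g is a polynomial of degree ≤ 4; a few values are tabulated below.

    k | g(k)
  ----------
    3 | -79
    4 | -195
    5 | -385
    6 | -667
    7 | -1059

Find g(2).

First differences: -116, -190, -282, -392. Second differences: -74, -92, -110. Third differences: -18, -18.
Level-3 differences are constant, so g has degree 3.
Fitting a degree-3 polynomial gives g(k) = -3k³ - k² + 2k + 5.
Then g(2) = -19.

-19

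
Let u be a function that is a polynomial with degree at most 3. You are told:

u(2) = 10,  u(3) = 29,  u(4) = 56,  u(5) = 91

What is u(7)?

185

Write u(n) = an³ + bn² + cn + d; the 4 given values yield a linear system in the 4 coefficients.
Solving, the leading coefficient vanishes, and u(n) = 4n² - n - 4.
Then u(7) = 185.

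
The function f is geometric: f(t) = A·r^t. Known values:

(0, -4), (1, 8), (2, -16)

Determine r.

-2

Consecutive ratio: 8/(-4) = -2, and -16/8 = -2, so r = -2.
Then A·(-2)^0 = -4 gives A = -4, and f(t) = -4·(-2)^t.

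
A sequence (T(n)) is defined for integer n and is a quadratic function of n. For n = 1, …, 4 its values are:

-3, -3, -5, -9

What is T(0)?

First differences: 0, -2, -4. Second differences: -2, -2.
Level-2 differences are constant, so T has degree 2.
Fitting a degree-2 polynomial gives T(n) = -n² + 3n - 5.
The constant term is T(0) = -5.

-5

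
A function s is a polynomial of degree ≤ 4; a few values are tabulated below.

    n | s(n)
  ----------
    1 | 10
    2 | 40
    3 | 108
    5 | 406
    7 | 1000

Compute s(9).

1986

Write s(n) = an^4 + bn³ + cn² + dn + e; the 5 given values yield a linear system in the 5 coefficients.
Solving, the leading coefficient vanishes, and s(n) = 2n³ + 7n² - 5n + 6.
Then s(9) = 1986.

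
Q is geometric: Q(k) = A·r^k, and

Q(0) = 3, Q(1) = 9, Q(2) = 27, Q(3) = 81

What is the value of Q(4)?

243

Consecutive ratio: 9/3 = 3, and 27/9 = 3, so r = 3.
Then A·3^0 = 3 gives A = 3, and Q(k) = 3·3^k.
Q(4) = 3·3^4 = 243.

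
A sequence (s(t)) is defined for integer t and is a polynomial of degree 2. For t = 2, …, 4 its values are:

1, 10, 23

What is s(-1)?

Write s(t) = at² + bt + c; the 3 given values yield a linear system in the 3 coefficients.
Solving, s(t) = 2t² - t - 5.
Then s(-1) = -2.

-2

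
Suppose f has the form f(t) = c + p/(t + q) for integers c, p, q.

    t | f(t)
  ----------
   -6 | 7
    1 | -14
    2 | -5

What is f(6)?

1

(f(t) − c)(t + q) = p for each data point; the three points give a linear system in c and q, then p follows.
Solving: c = 4, q = 0, p = -18, so f(t) = 4 − 18/(t + 0).
Then f(6) = 4 − 18/6 = 1.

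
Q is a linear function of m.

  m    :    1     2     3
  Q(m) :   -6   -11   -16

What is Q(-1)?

4

First differences: -5, -5.
Level-1 differences are constant, so Q has degree 1.
Fitting a degree-1 polynomial gives Q(m) = -5m - 1.
Then Q(-1) = 4.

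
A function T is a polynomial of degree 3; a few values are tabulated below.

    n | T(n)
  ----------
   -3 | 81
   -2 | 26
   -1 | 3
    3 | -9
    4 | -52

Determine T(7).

-469

Write T(n) = an³ + bn² + cn + d; the 5 given values yield a linear system in the 4 coefficients.
Solving, T(n) = -2n³ + 4n² + 3n.
Then T(7) = -469.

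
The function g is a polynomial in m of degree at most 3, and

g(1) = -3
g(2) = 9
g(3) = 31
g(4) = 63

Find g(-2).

First differences: 12, 22, 32. Second differences: 10, 10.
Level-2 differences are constant, so g has degree 2.
Fitting a degree-2 polynomial gives g(m) = 5m² - 3m - 5.
Then g(-2) = 21.

21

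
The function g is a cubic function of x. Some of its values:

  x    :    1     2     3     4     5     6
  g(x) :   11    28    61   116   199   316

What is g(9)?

931

First differences: 17, 33, 55, 83, 117. Second differences: 16, 22, 28, 34. Third differences: 6, 6, 6.
Level-3 differences are constant, so g has degree 3.
Fitting a degree-3 polynomial gives g(x) = x³ + 2x² + 4x + 4.
Then g(9) = 931.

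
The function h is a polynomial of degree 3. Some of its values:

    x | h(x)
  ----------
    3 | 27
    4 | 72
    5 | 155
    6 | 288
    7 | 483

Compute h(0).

Write h(x) = ax³ + bx² + cx + d; the 5 given values yield a linear system in the 4 coefficients.
Solving, h(x) = 2x³ - 5x² + 6x.
Then h(0) = 0.

0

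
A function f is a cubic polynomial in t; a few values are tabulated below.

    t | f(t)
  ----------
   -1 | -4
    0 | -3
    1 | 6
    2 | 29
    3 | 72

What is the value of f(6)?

381

Write f(t) = at³ + bt² + ct + d; the 5 given values yield a linear system in the 4 coefficients.
Solving, f(t) = t³ + 4t² + 4t - 3.
Then f(6) = 381.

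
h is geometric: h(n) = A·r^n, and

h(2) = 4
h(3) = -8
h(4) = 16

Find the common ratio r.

-2

Consecutive ratio: -8/4 = -2, and 16/(-8) = -2, so r = -2.
Then A·(-2)^2 = 4 gives A = 1, and h(n) = 1·(-2)^n.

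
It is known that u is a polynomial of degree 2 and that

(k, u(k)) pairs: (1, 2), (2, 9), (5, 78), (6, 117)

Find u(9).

282

Write u(k) = ak² + bk + c; the 4 given values yield a linear system in the 3 coefficients.
Solving, u(k) = 4k² - 5k + 3.
Then u(9) = 282.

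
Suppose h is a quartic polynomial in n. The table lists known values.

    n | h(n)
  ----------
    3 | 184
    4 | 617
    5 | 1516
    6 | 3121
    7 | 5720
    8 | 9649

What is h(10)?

First differences: 433, 899, 1605, 2599, 3929. Second differences: 466, 706, 994, 1330. Third differences: 240, 288, 336. Fourth differences: 48, 48.
Level-4 differences are constant, so h has degree 4.
Fitting a degree-4 polynomial gives h(n) = 2n^4 + 4n³ - 9n² - 2n + 1.
Then h(10) = 23081.

23081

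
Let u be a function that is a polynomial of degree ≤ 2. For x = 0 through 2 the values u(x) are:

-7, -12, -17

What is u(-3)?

First differences: -5, -5.
Level-1 differences are constant, so u has degree 1.
Fitting a degree-1 polynomial gives u(x) = -5x - 7.
Then u(-3) = 8.

8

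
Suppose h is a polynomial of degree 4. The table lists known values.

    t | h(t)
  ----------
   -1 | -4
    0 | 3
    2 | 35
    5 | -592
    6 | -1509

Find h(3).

12

Write h(t) = at^4 + bt³ + ct² + dt + e; the 5 given values yield a linear system in the 5 coefficients.
Solving, h(t) = -2t^4 + 4t³ + 5t² + 6t + 3.
Then h(3) = 12.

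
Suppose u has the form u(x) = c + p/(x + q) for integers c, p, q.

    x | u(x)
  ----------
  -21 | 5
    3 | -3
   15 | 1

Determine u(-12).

(u(x) − c)(x + q) = p for each data point; the three points give a linear system in c and q, then p follows.
Solving: c = 3, q = 3, p = -36, so u(x) = 3 − 36/(x + 3).
Then u(-12) = 3 − 36/(-9) = 7.

7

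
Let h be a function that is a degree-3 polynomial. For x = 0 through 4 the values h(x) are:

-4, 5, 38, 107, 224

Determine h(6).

650

Write h(x) = ax³ + bx² + cx + d; the 5 given values yield a linear system in the 4 coefficients.
Solving, h(x) = 2x³ + 6x² + x - 4.
Then h(6) = 650.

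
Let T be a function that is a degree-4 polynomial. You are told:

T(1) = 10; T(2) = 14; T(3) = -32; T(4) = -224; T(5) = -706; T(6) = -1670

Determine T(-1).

First differences: 4, -46, -192, -482, -964. Second differences: -50, -146, -290, -482. Third differences: -96, -144, -192. Fourth differences: -48, -48.
Level-4 differences are constant, so T has degree 4.
Fitting a degree-4 polynomial gives T(t) = -2t^4 + 4t³ + t² + 3t + 4.
Then T(-1) = -4.

-4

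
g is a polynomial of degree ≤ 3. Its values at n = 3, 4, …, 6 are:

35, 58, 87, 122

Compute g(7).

First differences: 23, 29, 35. Second differences: 6, 6.
Level-2 differences are constant, so g has degree 2.
Extending the table by one column gives the next first difference 41, so g(7) = 122 + 41 = 163.

163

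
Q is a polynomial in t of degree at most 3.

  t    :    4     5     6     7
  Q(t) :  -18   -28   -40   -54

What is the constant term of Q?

First differences: -10, -12, -14. Second differences: -2, -2.
Level-2 differences are constant, so Q has degree 2.
Fitting a degree-2 polynomial gives Q(t) = -t² - t + 2.
The constant term is Q(0) = 2.

2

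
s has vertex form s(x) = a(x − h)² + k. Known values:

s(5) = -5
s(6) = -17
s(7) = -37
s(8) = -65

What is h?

4

First differences -12, -20, -28; second difference -8 = 2a, so a = -4.
Expanding, the x-coefficient is −2ah = 8h; matching it to the data gives h = 4, and then k = -1.
So s(x) = -4(x − 4)² − 1.
Hence h = 4.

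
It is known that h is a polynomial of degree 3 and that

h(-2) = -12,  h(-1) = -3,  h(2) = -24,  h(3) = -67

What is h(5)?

-243

Write h(k) = ak³ + bk² + ck + d; the 4 given values yield a linear system in the 4 coefficients.
Solving, h(k) = -k³ - 5k² + k + 2.
Then h(5) = -243.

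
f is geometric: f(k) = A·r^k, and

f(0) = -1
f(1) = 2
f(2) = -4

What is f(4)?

Consecutive ratio: 2/(-1) = -2, and -4/2 = -2, so r = -2.
Then A·(-2)^0 = -1 gives A = -1, and f(k) = -1·(-2)^k.
f(4) = -1·(-2)^4 = -16.

-16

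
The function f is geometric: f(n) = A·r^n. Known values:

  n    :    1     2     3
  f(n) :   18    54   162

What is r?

3

Consecutive ratio: 54/18 = 3, and 162/54 = 3, so r = 3.
Then A·3^1 = 18 gives A = 6, and f(n) = 6·3^n.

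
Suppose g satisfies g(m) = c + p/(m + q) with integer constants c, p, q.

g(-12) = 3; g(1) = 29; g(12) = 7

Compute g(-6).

(g(m) − c)(m + q) = p for each data point; the three points give a linear system in c and q, then p follows.
Solving: c = 5, q = 0, p = 24, so g(m) = 5 + 24/(m + 0).
Then g(-6) = 5 + 24/(-6) = 1.

1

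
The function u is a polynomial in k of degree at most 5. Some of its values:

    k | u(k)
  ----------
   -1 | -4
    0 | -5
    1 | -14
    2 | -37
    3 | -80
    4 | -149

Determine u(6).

-389

Write u(k) = ak^5 + bk^4 + ck³ + dk² + ek + p; the 6 given values yield a linear system in the 6 coefficients.
Solving, the top 2 coefficients vanish, and u(k) = -k³ - 4k² - 4k - 5.
Then u(6) = -389.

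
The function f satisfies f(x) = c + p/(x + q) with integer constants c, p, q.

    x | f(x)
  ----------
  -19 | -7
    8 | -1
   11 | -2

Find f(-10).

(f(x) − c)(x + q) = p for each data point; the three points give a linear system in c and q, then p follows.
Solving: c = -5, q = 1, p = 36, so f(x) = -5 + 36/(x + 1).
Then f(-10) = -5 + 36/(-9) = -9.

-9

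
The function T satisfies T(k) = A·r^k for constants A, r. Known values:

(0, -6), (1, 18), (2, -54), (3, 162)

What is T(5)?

Consecutive ratio: 18/(-6) = -3, and -54/18 = -3, so r = -3.
Then A·(-3)^0 = -6 gives A = -6, and T(k) = -6·(-3)^k.
T(5) = -6·(-3)^5 = 1458.

1458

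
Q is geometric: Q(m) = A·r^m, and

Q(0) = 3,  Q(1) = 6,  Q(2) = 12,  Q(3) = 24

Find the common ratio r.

Consecutive ratio: 6/3 = 2, and 12/6 = 2, so r = 2.
Then A·2^0 = 3 gives A = 3, and Q(m) = 3·2^m.

2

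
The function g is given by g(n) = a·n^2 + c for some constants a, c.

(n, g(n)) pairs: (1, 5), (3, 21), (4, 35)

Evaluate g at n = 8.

131

From g(1) = 5 and g(3) = 21: 1a + c = 5 and 9a + c = 21.
Subtracting: 8a = 16, so a = 2; then c = 5 − 2·1 = 3.
So g(n) = 2n² + 3, and g(8) = 131.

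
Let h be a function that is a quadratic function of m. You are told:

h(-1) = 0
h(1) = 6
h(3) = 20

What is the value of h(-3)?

2

Write h(m) = am² + bm + c; the 3 given values yield a linear system in the 3 coefficients.
Solving, h(m) = m² + 3m + 2.
Then h(-3) = 2.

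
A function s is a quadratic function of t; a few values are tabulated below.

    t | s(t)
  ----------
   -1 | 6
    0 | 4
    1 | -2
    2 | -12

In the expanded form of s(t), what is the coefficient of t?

-4

Write s(t) = at² + bt + c; the 4 given values yield a linear system in the 3 coefficients.
Solving, s(t) = -2t² - 4t + 4.
The coefficient of t is -4.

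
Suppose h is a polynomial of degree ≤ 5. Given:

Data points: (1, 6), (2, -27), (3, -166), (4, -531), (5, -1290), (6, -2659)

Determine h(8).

First differences: -33, -139, -365, -759, -1369. Second differences: -106, -226, -394, -610. Third differences: -120, -168, -216. Fourth differences: -48, -48.
Level-4 differences are constant, so h has degree 4.
Fitting a degree-4 polynomial gives h(k) = -2k^4 - 3k² + 6k + 5.
Then h(8) = -8331.

-8331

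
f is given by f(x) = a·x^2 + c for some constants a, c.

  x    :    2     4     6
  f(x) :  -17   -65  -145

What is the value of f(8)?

From f(2) = -17 and f(4) = -65: 4a + c = -17 and 16a + c = -65.
Subtracting: 12a = -48, so a = -4; then c = -17 − (-4)·4 = -1.
So f(x) = -4x² − 1, and f(8) = -257.

-257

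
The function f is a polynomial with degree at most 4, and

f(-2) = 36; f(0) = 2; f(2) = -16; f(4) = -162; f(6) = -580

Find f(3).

-64

Write f(m) = am^4 + bm³ + cm² + dm + e; the 5 given values yield a linear system in the 5 coefficients.
Solving, the leading coefficient vanishes, and f(m) = -3m³ + 2m² - m + 2.
Then f(3) = -64.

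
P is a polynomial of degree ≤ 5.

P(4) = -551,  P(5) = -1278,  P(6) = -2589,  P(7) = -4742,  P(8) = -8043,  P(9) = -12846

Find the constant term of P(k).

Write P(k) = ak^5 + bk^4 + ck³ + dk² + ek + p; the 6 given values yield a linear system in the 6 coefficients.
Solving, the leading coefficient vanishes, and P(k) = -2k^4 + k³ - 5k² - 5k - 3.
The constant term is P(0) = -3.

-3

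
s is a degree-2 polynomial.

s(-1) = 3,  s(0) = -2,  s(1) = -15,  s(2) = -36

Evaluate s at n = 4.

-102

First differences: -5, -13, -21. Second differences: -8, -8.
Level-2 differences are constant, so s has degree 2.
Fitting a degree-2 polynomial gives s(n) = -4n² - 9n - 2.
Then s(4) = -102.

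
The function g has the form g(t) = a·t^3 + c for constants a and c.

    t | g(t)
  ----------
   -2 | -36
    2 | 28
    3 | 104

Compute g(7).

1368

From g(-2) = -36 and g(2) = 28: -8a + c = -36 and 8a + c = 28.
Subtracting: 16a = 64, so a = 4; then c = -36 − 4·(-8) = -4.
So g(t) = 4t³ − 4, and g(7) = 1368.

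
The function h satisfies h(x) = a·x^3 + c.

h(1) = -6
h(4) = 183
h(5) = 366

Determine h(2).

From h(1) = -6 and h(4) = 183: 1a + c = -6 and 64a + c = 183.
Subtracting: 63a = 189, so a = 3; then c = -6 − 3·1 = -9.
So h(x) = 3x³ − 9, and h(2) = 15.

15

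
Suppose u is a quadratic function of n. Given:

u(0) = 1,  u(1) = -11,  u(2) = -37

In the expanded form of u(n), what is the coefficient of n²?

-7

Write u(n) = an² + bn + c; the 3 given values yield a linear system in the 3 coefficients.
Solving, u(n) = -7n² - 5n + 1.
The coefficient of n² is -7.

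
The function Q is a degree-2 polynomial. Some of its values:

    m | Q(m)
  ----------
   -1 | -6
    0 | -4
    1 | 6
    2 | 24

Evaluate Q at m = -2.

0

Write Q(m) = am² + bm + c; the 4 given values yield a linear system in the 3 coefficients.
Solving, Q(m) = 4m² + 6m - 4.
Then Q(-2) = 0.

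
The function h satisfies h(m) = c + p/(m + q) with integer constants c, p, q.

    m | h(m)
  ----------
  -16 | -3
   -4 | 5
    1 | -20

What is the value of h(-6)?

1

(h(m) − c)(m + q) = p for each data point; the three points give a linear system in c and q, then p follows.
Solving: c = -5, q = 1, p = -30, so h(m) = -5 − 30/(m + 1).
Then h(-6) = -5 − 30/(-5) = 1.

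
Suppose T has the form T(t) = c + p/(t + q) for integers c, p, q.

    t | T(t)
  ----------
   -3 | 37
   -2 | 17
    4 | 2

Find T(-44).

(T(t) − c)(t + q) = p for each data point; the three points give a linear system in c and q, then p follows.
Solving: c = -3, q = 4, p = 40, so T(t) = -3 + 40/(t + 4).
Then T(-44) = -3 + 40/(-40) = -4.

-4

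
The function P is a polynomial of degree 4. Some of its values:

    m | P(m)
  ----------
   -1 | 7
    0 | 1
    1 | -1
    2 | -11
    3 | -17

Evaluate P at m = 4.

17

Write P(m) = am^4 + bm³ + cm² + dm + e; the 5 given values yield a linear system in the 5 coefficients.
Solving, P(m) = m^4 - 4m³ + m² + 1.
Then P(4) = 17.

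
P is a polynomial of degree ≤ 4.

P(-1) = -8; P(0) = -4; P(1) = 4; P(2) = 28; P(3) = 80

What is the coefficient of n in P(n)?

4

First differences: 4, 8, 24, 52. Second differences: 4, 16, 28. Third differences: 12, 12.
Level-3 differences are constant, so P has degree 3.
Fitting a degree-3 polynomial gives P(n) = 2n³ + 2n² + 4n - 4.
The coefficient of n is 4.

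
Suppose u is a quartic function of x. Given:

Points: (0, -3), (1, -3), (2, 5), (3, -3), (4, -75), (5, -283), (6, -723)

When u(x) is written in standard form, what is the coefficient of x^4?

-1

First differences: 0, 8, -8, -72, -208, -440. Second differences: 8, -16, -64, -136, -232. Third differences: -24, -48, -72, -96. Fourth differences: -24, -24, -24.
Level-4 differences are constant, so u has degree 4.
Fitting a degree-4 polynomial gives u(x) = -x^4 + 2x³ + 5x² - 6x - 3.
The coefficient of x^4 is -1.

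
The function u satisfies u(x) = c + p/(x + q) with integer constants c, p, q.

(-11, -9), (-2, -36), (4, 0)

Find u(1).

9

(u(x) − c)(x + q) = p for each data point; the three points give a linear system in c and q, then p follows.
Solving: c = -6, q = 1, p = 30, so u(x) = -6 + 30/(x + 1).
Then u(1) = -6 + 30/2 = 9.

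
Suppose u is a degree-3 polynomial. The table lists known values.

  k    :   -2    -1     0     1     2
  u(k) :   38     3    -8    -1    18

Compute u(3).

Write u(k) = ak³ + bk² + ck + d; the 5 given values yield a linear system in the 4 coefficients.
Solving, u(k) = -k³ + 9k² - k - 8.
Then u(3) = 43.

43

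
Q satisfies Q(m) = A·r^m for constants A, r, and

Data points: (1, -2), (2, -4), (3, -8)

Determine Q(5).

Consecutive ratio: -4/(-2) = 2, and -8/(-4) = 2, so r = 2.
Then A·2^1 = -2 gives A = -1, and Q(m) = -1·2^m.
Q(5) = -1·2^5 = -32.

-32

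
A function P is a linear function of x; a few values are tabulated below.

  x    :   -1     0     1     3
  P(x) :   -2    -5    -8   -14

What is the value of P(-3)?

Write P(x) = ax + b; the 4 given values yield a linear system in the 2 coefficients.
Solving, P(x) = -3x - 5.
Then P(-3) = 4.

4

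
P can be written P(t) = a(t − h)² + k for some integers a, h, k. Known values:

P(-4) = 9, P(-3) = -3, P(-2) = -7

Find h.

-2

First differences -12, -4; second difference 8 = 2a, so a = 4.
Expanding, the t-coefficient is −2ah = -8h; matching it to the data gives h = -2, and then k = -7.
So P(t) = 4(t + 2)² − 7.
Hence h = -2.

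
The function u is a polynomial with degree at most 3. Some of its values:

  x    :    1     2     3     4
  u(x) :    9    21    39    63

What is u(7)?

171

First differences: 12, 18, 24. Second differences: 6, 6.
Level-2 differences are constant, so u has degree 2.
Fitting a degree-2 polynomial gives u(x) = 3x² + 3x + 3.
Then u(7) = 171.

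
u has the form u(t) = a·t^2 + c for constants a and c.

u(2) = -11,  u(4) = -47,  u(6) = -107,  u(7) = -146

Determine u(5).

-74

From u(2) = -11 and u(4) = -47: 4a + c = -11 and 16a + c = -47.
Subtracting: 12a = -36, so a = -3; then c = -11 − (-3)·4 = 1.
So u(t) = -3t² + 1, and u(5) = -74.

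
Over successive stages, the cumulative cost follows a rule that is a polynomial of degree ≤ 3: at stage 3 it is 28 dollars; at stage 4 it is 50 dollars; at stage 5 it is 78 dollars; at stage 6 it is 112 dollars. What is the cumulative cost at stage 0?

-2

Write the value at m as h(m).
Write h(m) = am³ + bm² + cm + d; the 4 given values yield a linear system in the 4 coefficients.
Solving, the leading coefficient vanishes, and h(m) = 3m² + m - 2.
Then h(0) = -2.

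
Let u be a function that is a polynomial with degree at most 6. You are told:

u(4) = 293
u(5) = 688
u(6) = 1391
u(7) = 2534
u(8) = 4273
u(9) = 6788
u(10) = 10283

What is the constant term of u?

Write u(n) = an^6 + bn^5 + cn^4 + dn³ + en² + pn + q; the 7 given values yield a linear system in the 7 coefficients.
Solving, the top 2 coefficients vanish, and u(n) = n^4 + 3n² - n - 7.
The constant term is u(0) = -7.

-7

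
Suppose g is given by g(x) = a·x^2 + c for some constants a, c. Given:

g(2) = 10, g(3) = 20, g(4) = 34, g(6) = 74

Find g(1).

From g(2) = 10 and g(3) = 20: 4a + c = 10 and 9a + c = 20.
Subtracting: 5a = 10, so a = 2; then c = 10 − 2·4 = 2.
So g(x) = 2x² + 2, and g(1) = 4.

4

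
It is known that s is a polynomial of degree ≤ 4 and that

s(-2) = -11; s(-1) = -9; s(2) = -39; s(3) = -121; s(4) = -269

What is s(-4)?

Write s(t) = at^4 + bt³ + ct² + dt + e; the 5 given values yield a linear system in the 5 coefficients.
Solving, the leading coefficient vanishes, and s(t) = -3t³ - 6t² + 5t - 1.
Then s(-4) = 75.

75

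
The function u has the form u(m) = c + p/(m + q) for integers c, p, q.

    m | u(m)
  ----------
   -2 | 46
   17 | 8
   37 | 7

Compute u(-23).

4

(u(m) − c)(m + q) = p for each data point; the three points give a linear system in c and q, then p follows.
Solving: c = 6, q = 3, p = 40, so u(m) = 6 + 40/(m + 3).
Then u(-23) = 6 + 40/(-20) = 4.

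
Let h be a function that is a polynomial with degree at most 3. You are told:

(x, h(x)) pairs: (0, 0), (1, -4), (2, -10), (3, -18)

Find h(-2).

Write h(x) = ax³ + bx² + cx + d; the 4 given values yield a linear system in the 4 coefficients.
Solving, the leading coefficient vanishes, and h(x) = -x² - 3x.
Then h(-2) = 2.

2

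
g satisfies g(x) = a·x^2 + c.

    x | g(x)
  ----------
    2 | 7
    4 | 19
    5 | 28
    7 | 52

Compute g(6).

From g(2) = 7 and g(4) = 19: 4a + c = 7 and 16a + c = 19.
Subtracting: 12a = 12, so a = 1; then c = 7 − 1·4 = 3.
So g(x) = 1x² + 3, and g(6) = 39.

39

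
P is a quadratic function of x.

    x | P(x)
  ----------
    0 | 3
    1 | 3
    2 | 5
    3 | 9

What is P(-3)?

15

First differences: 0, 2, 4. Second differences: 2, 2.
Level-2 differences are constant, so P has degree 2.
Fitting a degree-2 polynomial gives P(x) = x² - x + 3.
Then P(-3) = 15.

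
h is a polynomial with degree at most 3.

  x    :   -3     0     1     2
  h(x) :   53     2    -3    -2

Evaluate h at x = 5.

Write h(x) = ax³ + bx² + cx + d; the 4 given values yield a linear system in the 4 coefficients.
Solving, the leading coefficient vanishes, and h(x) = 3x² - 8x + 2.
Then h(5) = 37.

37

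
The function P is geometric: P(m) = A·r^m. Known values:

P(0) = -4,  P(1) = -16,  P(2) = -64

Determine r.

Consecutive ratio: -16/(-4) = 4, and -64/(-16) = 4, so r = 4.
Then A·4^0 = -4 gives A = -4, and P(m) = -4·4^m.

4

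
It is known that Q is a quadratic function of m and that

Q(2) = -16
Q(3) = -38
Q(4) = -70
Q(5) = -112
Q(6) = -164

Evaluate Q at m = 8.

-298

Write Q(m) = am² + bm + c; the 5 given values yield a linear system in the 3 coefficients.
Solving, Q(m) = -5m² + 3m - 2.
Then Q(8) = -298.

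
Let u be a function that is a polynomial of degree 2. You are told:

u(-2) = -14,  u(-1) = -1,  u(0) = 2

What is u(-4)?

Write u(m) = am² + bm + c; the 3 given values yield a linear system in the 3 coefficients.
Solving, u(m) = -5m² - 2m + 2.
Then u(-4) = -70.

-70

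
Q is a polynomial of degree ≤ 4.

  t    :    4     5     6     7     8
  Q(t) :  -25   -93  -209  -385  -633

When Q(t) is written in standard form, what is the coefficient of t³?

First differences: -68, -116, -176, -248. Second differences: -48, -60, -72. Third differences: -12, -12.
Level-3 differences are constant, so Q has degree 3.
Fitting a degree-3 polynomial gives Q(t) = -2t³ + 6t² + 7.
The coefficient of t³ is -2.

-2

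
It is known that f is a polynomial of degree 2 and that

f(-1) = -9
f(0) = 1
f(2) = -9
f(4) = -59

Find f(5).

Write f(t) = at² + bt + c; the 4 given values yield a linear system in the 3 coefficients.
Solving, f(t) = -5t² + 5t + 1.
Then f(5) = -99.

-99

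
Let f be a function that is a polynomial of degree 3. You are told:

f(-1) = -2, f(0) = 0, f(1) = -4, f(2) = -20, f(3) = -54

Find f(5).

-200

Write f(m) = am³ + bm² + cm + d; the 5 given values yield a linear system in the 4 coefficients.
Solving, f(m) = -m³ - 3m².
Then f(5) = -200.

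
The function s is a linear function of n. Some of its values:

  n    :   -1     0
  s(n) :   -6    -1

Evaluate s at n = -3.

-16

Write s(n) = an + b; the 2 given values yield a linear system in the 2 coefficients.
Solving, s(n) = 5n - 1.
Then s(-3) = -16.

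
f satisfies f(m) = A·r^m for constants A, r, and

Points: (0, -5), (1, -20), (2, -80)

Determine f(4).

-1280

Consecutive ratio: -20/(-5) = 4, and -80/(-20) = 4, so r = 4.
Then A·4^0 = -5 gives A = -5, and f(m) = -5·4^m.
f(4) = -5·4^4 = -1280.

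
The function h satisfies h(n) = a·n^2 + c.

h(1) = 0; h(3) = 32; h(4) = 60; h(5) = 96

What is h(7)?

192

From h(1) = 0 and h(3) = 32: 1a + c = 0 and 9a + c = 32.
Subtracting: 8a = 32, so a = 4; then c = 0 − 4·1 = -4.
So h(n) = 4n² − 4, and h(7) = 192.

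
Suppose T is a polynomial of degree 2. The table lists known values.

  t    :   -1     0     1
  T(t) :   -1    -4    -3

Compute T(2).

2

Write T(t) = at² + bt + c; the 3 given values yield a linear system in the 3 coefficients.
Solving, T(t) = 2t² - t - 4.
Then T(2) = 2.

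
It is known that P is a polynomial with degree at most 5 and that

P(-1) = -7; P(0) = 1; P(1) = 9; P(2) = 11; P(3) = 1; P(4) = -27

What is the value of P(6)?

First differences: 8, 8, 2, -10, -28. Second differences: 0, -6, -12, -18. Third differences: -6, -6, -6.
Level-3 differences are constant, so P has degree 3.
Fitting a degree-3 polynomial gives P(n) = -n³ + 9n + 1.
Then P(6) = -161.

-161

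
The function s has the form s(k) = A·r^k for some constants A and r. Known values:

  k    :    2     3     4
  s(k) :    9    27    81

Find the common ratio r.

3

Consecutive ratio: 27/9 = 3, and 81/27 = 3, so r = 3.
Then A·3^2 = 9 gives A = 1, and s(k) = 1·3^k.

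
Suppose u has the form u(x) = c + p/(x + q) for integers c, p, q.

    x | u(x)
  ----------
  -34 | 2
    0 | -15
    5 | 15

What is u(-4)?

(u(x) − c)(x + q) = p for each data point; the three points give a linear system in c and q, then p follows.
Solving: c = 3, q = -2, p = 36, so u(x) = 3 + 36/(x − 2).
Then u(-4) = 3 + 36/(-6) = -3.

-3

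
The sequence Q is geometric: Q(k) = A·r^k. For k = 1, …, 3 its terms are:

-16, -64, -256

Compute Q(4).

Consecutive ratio: -64/(-16) = 4, and -256/(-64) = 4, so r = 4.
Then A·4^1 = -16 gives A = -4, and Q(k) = -4·4^k.
Q(4) = -4·4^4 = -1024.

-1024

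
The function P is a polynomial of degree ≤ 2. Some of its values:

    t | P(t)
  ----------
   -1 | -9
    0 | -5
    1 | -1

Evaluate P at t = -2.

-13

First differences: 4, 4.
Level-1 differences are constant, so P has degree 1.
Fitting a degree-1 polynomial gives P(t) = 4t - 5.
Then P(-2) = -13.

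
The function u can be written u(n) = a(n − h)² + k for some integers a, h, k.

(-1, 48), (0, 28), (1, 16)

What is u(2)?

First differences -20, -12; second difference 8 = 2a, so a = 4.
Expanding, the n-coefficient is −2ah = -8h; matching it to the data gives h = 2, and then k = 12.
So u(n) = 4(n − 2)² + 12.
u(2) = 4·0² + 12 = 12.

12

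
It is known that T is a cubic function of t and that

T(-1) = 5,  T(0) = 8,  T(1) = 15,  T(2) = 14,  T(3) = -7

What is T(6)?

-310

Write T(t) = at³ + bt² + ct + d; the 5 given values yield a linear system in the 4 coefficients.
Solving, T(t) = -2t³ + 2t² + 7t + 8.
Then T(6) = -310.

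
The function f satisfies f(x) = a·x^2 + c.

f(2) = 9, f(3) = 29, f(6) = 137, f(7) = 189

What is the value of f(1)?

From f(2) = 9 and f(3) = 29: 4a + c = 9 and 9a + c = 29.
Subtracting: 5a = 20, so a = 4; then c = 9 − 4·4 = -7.
So f(x) = 4x² − 7, and f(1) = -3.

-3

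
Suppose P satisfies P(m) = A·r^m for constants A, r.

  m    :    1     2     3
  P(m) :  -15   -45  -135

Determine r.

3

Consecutive ratio: -45/(-15) = 3, and -135/(-45) = 3, so r = 3.
Then A·3^1 = -15 gives A = -5, and P(m) = -5·3^m.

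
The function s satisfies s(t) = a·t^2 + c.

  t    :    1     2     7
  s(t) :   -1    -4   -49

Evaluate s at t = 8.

-64

From s(1) = -1 and s(2) = -4: 1a + c = -1 and 4a + c = -4.
Subtracting: 3a = -3, so a = -1; then c = -1 − (-1)·1 = 0.
So s(t) = -1t² + 0, and s(8) = -64.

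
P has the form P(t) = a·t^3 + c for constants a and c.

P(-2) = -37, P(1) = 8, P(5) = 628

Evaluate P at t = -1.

-2

From P(-2) = -37 and P(1) = 8: -8a + c = -37 and 1a + c = 8.
Subtracting: 9a = 45, so a = 5; then c = -37 − 5·(-8) = 3.
So P(t) = 5t³ + 3, and P(-1) = -2.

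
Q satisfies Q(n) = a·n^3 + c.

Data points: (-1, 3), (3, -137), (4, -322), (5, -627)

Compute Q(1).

From Q(-1) = 3 and Q(3) = -137: -1a + c = 3 and 27a + c = -137.
Subtracting: 28a = -140, so a = -5; then c = 3 − (-5)·(-1) = -2.
So Q(n) = -5n³ − 2, and Q(1) = -7.

-7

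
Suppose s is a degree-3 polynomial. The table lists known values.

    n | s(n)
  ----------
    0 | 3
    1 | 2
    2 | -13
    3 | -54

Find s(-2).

11

Write s(n) = an³ + bn² + cn + d; the 4 given values yield a linear system in the 4 coefficients.
Solving, s(n) = -2n³ - n² + 2n + 3.
Then s(-2) = 11.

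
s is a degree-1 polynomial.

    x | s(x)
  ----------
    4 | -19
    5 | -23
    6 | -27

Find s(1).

-7

Write s(x) = ax + b; the 3 given values yield a linear system in the 2 coefficients.
Solving, s(x) = -4x - 3.
Then s(1) = -7.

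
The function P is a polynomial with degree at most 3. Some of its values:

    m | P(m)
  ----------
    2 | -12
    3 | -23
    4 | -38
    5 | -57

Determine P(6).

-80

First differences: -11, -15, -19. Second differences: -4, -4.
Level-2 differences are constant, so P has degree 2.
Fitting a degree-2 polynomial gives P(m) = -2m² - m - 2.
Then P(6) = -80.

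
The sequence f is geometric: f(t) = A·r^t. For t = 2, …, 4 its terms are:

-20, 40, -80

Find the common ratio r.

-2

Consecutive ratio: 40/(-20) = -2, and -80/40 = -2, so r = -2.
Then A·(-2)^2 = -20 gives A = -5, and f(t) = -5·(-2)^t.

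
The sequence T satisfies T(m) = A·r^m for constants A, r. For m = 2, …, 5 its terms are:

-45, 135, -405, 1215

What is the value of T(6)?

-3645

Consecutive ratio: 135/(-45) = -3, and -405/135 = -3, so r = -3.
Then A·(-3)^2 = -45 gives A = -5, and T(m) = -5·(-3)^m.
T(6) = -5·(-3)^6 = -3645.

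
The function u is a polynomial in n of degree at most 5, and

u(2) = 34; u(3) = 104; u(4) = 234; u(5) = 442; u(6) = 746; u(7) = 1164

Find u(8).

1714

First differences: 70, 130, 208, 304, 418. Second differences: 60, 78, 96, 114. Third differences: 18, 18, 18.
Level-3 differences are constant, so u has degree 3.
Fitting a degree-3 polynomial gives u(n) = 3n³ + 3n² - 2n + 2.
Then u(8) = 1714.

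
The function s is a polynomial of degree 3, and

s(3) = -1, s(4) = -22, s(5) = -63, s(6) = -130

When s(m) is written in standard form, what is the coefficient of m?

2

Write s(m) = am³ + bm² + cm + d; the 4 given values yield a linear system in the 4 coefficients.
Solving, s(m) = -m³ + 2m² + 2m + 2.
The coefficient of m is 2.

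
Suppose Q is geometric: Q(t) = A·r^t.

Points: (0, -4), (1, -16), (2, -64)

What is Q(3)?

Consecutive ratio: -16/(-4) = 4, and -64/(-16) = 4, so r = 4.
Then A·4^0 = -4 gives A = -4, and Q(t) = -4·4^t.
Q(3) = -4·4^3 = -256.

-256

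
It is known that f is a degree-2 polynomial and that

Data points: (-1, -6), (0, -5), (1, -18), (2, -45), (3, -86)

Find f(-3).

-50

First differences: 1, -13, -27, -41. Second differences: -14, -14, -14.
Level-2 differences are constant, so f has degree 2.
Fitting a degree-2 polynomial gives f(k) = -7k² - 6k - 5.
Then f(-3) = -50.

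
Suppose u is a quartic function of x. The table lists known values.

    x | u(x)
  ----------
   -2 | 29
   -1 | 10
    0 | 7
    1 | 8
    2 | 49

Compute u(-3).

Write u(x) = ax^4 + bx³ + cx² + dx + e; the 5 given values yield a linear system in the 5 coefficients.
Solving, u(x) = 2x^4 + 2x³ - 3x + 7.
Then u(-3) = 124.

124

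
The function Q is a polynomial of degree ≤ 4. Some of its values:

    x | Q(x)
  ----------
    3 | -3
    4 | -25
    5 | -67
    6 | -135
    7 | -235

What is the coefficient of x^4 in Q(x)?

Write Q(x) = ax^4 + bx³ + cx² + dx + e; the 5 given values yield a linear system in the 5 coefficients.
Solving, the leading coefficient vanishes, and Q(x) = -x³ + 2x² + x + 3.
The coefficient of x^4 is 0.

0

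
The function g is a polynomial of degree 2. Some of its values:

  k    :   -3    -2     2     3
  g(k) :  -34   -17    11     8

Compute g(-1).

-4

Write g(k) = ak² + bk + c; the 4 given values yield a linear system in the 3 coefficients.
Solving, g(k) = -2k² + 7k + 5.
Then g(-1) = -4.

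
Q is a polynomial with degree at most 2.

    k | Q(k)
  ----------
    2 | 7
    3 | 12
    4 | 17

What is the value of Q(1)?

2

First differences: 5, 5.
Level-1 differences are constant, so Q has degree 1.
Fitting a degree-1 polynomial gives Q(k) = 5k - 3.
Then Q(1) = 2.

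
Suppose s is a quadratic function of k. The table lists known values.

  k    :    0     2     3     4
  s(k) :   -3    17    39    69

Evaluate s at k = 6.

153

Write s(k) = ak² + bk + c; the 4 given values yield a linear system in the 3 coefficients.
Solving, s(k) = 4k² + 2k - 3.
Then s(6) = 153.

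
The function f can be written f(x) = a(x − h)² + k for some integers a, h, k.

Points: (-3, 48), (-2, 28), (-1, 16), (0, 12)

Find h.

First differences -20, -12, -4; second difference 8 = 2a, so a = 4.
Expanding, the x-coefficient is −2ah = -8h; matching it to the data gives h = 0, and then k = 12.
So f(x) = 4(x + 0)² + 12.
Hence h = 0.

0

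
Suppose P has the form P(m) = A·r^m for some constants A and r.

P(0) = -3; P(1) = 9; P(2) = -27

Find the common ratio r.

Consecutive ratio: 9/(-3) = -3, and -27/9 = -3, so r = -3.
Then A·(-3)^0 = -3 gives A = -3, and P(m) = -3·(-3)^m.

-3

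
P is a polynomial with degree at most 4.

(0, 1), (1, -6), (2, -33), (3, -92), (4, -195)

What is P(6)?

-581

First differences: -7, -27, -59, -103. Second differences: -20, -32, -44. Third differences: -12, -12.
Level-3 differences are constant, so P has degree 3.
Fitting a degree-3 polynomial gives P(n) = -2n³ - 4n² - n + 1.
Then P(6) = -581.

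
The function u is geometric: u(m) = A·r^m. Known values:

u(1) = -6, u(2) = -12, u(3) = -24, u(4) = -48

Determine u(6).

-192

Consecutive ratio: -12/(-6) = 2, and -24/(-12) = 2, so r = 2.
Then A·2^1 = -6 gives A = -3, and u(m) = -3·2^m.
u(6) = -3·2^6 = -192.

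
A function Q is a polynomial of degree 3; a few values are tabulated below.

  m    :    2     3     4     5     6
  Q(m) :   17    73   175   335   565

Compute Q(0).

First differences: 56, 102, 160, 230. Second differences: 46, 58, 70. Third differences: 12, 12.
Level-3 differences are constant, so Q has degree 3.
Fitting a degree-3 polynomial gives Q(m) = 2m³ + 5m² - 7m - 5.
Then Q(0) = -5.

-5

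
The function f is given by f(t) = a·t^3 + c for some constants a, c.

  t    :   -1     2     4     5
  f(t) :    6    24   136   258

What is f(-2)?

-8

From f(-1) = 6 and f(2) = 24: -1a + c = 6 and 8a + c = 24.
Subtracting: 9a = 18, so a = 2; then c = 6 − 2·(-1) = 8.
So f(t) = 2t³ + 8, and f(-2) = -8.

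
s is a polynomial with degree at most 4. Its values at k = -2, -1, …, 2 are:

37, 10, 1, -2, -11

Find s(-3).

94

First differences: -27, -9, -3, -9. Second differences: 18, 6, -6. Third differences: -12, -12.
Level-3 differences are constant, so s has degree 3.
Fitting a degree-3 polynomial gives s(k) = -2k³ + 3k² - 4k + 1.
Then s(-3) = 94.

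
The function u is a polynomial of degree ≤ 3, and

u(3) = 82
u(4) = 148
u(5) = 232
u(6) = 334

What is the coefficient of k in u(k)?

3

Write u(k) = ak³ + bk² + ck + d; the 4 given values yield a linear system in the 4 coefficients.
Solving, the leading coefficient vanishes, and u(k) = 9k² + 3k - 8.
The coefficient of k is 3.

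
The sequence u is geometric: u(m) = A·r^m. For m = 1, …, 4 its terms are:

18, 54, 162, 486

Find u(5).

1458

Consecutive ratio: 54/18 = 3, and 162/54 = 3, so r = 3.
Then A·3^1 = 18 gives A = 6, and u(m) = 6·3^m.
u(5) = 6·3^5 = 1458.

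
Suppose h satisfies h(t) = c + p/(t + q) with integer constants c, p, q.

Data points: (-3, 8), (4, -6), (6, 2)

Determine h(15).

5

(h(t) − c)(t + q) = p for each data point; the three points give a linear system in c and q, then p follows.
Solving: c = 6, q = -3, p = -12, so h(t) = 6 − 12/(t − 3).
Then h(15) = 6 − 12/12 = 5.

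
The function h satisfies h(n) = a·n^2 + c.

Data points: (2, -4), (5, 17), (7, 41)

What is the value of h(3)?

1

From h(2) = -4 and h(5) = 17: 4a + c = -4 and 25a + c = 17.
Subtracting: 21a = 21, so a = 1; then c = -4 − 1·4 = -8.
So h(n) = 1n² − 8, and h(3) = 1.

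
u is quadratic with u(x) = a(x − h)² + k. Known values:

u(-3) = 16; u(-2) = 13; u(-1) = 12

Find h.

-1

First differences -3, -1; second difference 2 = 2a, so a = 1.
Expanding, the x-coefficient is −2ah = -2h; matching it to the data gives h = -1, and then k = 12.
So u(x) = 1(x + 1)² + 12.
Hence h = -1.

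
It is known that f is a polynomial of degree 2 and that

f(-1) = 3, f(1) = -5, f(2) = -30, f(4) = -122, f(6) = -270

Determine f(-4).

-90

Write f(t) = at² + bt + c; the 5 given values yield a linear system in the 3 coefficients.
Solving, f(t) = -7t² - 4t + 6.
Then f(-4) = -90.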